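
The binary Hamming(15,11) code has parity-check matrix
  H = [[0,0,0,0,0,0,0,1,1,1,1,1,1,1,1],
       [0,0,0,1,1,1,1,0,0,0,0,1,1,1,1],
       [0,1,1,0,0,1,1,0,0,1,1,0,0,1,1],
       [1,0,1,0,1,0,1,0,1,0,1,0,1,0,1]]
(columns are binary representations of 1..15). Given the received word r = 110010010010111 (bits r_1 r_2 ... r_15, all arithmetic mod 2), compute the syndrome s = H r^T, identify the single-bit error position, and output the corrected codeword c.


s = (1, 0, 0, 1)^T, error position = 9, corrected codeword c = 110010011010111

Compute s = H r^T mod 2 one row at a time:
  s_1 = 1 + 0 + 0 + 1 + 0 + 1 + 1 + 1 = 5 ≡ 1 (mod 2).
  s_2 = 0 + 1 + 0 + 0 + 0 + 1 + 1 + 1 = 4 ≡ 0 (mod 2).
  s_3 = 1 + 0 + 0 + 0 + 0 + 1 + 1 + 1 = 4 ≡ 0 (mod 2).
  s_4 = 1 + 0 + 1 + 0 + 0 + 1 + 1 + 1 = 5 ≡ 1 (mod 2).
s = (1, 0, 0, 1)^T — this equals column 9 of H (binary 1001), so error is at position 9.
Correct: flip bit 9 of r = 110010010010111 to get c = 110010011010111.


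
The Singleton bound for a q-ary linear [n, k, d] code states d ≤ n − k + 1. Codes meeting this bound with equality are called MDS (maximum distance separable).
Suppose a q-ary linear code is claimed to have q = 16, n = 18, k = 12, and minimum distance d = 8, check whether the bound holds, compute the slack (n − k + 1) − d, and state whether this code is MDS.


Singleton RHS = n − k + 1 = 7, slack = -1, bound violated (no such code; not MDS).

Singleton bound: d ≤ n − k + 1.
Here n = 18, k = 12, so n − k + 1 = 7.
Given d = 8, check d ≤ 7: NO.
Slack = (n − k + 1) − d = -1.
The slack is negative: d = 8 exceeds n − k + 1 = 7 by 1, so the Singleton bound is violated and no linear [18, 12, 8]_16 code can exist. In particular it is not MDS (MDS requires d = n − k + 1 exactly).
Description: the claimed parameters are [18, 12, 8]_16; such a code would be impossible (violates the Singleton bound).


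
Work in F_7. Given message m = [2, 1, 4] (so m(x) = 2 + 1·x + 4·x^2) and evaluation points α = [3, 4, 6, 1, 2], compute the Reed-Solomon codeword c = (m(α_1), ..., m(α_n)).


c = [6, 0, 5, 0, 6]

Message polynomial: m(x) = 2 + 1·x + 4·x^2 (mod 7).
For each evaluation point α_i, compute m(α_i) mod 7:
  α_1 = 3: Horner steps 4 → 6 → 6, so m(3) = 6.
  α_2 = 4: Horner steps 4 → 3 → 0, so m(4) = 0.
  α_3 = 6: Horner steps 4 → 4 → 5, so m(6) = 5.
  α_4 = 1: Horner steps 4 → 5 → 0, so m(1) = 0.
  α_5 = 2: Horner steps 4 → 2 → 6, so m(2) = 6.
Codeword c = [6, 0, 5, 0, 6] ∈ F_7^5.


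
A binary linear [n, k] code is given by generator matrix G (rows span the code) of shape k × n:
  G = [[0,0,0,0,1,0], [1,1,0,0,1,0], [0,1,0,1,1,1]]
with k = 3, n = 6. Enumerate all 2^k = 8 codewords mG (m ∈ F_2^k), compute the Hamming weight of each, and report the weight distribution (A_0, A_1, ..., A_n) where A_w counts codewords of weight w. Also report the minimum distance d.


Weight distribution: A_0 = 1, A_1 = 1, A_2 = 1, A_3 = 3, A_4 = 2. Minimum distance d = 1.

Enumerate all 2^3 = 8 messages m ∈ F_2^3.
For each, compute codeword c = mG in F_2^6, then tally its weight.
  m = 000 → c = 000000, weight = 0.
  m = 100 → c = 000010, weight = 1.
  m = 010 → c = 110010, weight = 3.
  m = 110 → c = 110000, weight = 2.
  m = 001 → c = 010111, weight = 4.
  m = 101 → c = 010101, weight = 3.
  m = 011 → c = 100101, weight = 3.
  m = 111 → c = 100111, weight = 4.
Tally weights:
  weight 0: 1 codewords.
  weight 1: 1 codewords.
  weight 2: 1 codewords.
  weight 3: 3 codewords.
  weight 4: 2 codewords.
Minimum distance d = smallest w > 0 with A_w > 0 = 1.
Sanity: Σ A_w = 8 = 2^3 = 8 ✓.


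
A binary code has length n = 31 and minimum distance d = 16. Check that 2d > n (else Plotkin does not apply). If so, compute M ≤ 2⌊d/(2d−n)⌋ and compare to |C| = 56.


Plotkin bound M ≤ 32; given |C| = 56 > bound (violated).

Check applicability: 2d = 32, n = 31.
2d − n = 1 > 0, so Plotkin applies.
Compute d/(2d−n) = 16/1 ≈ 16.0000.
⌊d/(2d−n)⌋ = 16.
Plotkin bound: M ≤ 2·16 = 32.
Given |C| = 56, check: VIOLATED.
This |C| is above the Plotkin bound, so no binary code with n = 31, d = 16 and 56 codewords exists.


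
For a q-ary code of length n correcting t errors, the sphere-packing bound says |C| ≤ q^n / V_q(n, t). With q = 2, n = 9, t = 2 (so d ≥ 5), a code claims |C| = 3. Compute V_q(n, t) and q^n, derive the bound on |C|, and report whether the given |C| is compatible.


V_q(n, t) = 46, q^n = 512, Hamming bound = 11, |C| = 3 ≤ bound (satisfied).

Step 1: Compute V_q(n, t) = Σ_{j=0}^2 C(n, j) (q−1)^j.
  j = 0: C(9,0)·(1)^0 = 1·1 = 1.
  j = 1: C(9,1)·(1)^1 = 9·1 = 9.
  j = 2: C(9,2)·(1)^2 = 36·1 = 36.
  V_q(n, t) = 1 + 9 + 36 = 46.
Step 2: q^n = 2^9 = 512.
Step 3: Hamming bound ⌊q^n / V_q(n,t)⌋ = ⌊512/46⌋ = 11.
Step 4: Compare |C| = 3 to 11: satisfied.
The claimed |C| lies below the Hamming bound.


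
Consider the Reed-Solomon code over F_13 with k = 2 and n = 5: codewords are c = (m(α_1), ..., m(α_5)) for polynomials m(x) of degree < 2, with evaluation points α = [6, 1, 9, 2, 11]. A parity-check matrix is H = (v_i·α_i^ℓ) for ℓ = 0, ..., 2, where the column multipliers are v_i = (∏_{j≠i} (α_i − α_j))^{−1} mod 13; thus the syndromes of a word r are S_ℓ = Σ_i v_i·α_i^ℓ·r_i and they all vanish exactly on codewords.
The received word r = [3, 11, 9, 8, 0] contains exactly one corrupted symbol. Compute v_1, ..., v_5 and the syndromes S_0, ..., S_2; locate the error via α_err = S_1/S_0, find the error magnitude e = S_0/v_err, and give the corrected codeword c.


S = (7, 7, 7), error at position 2, error magnitude e = 5, c = [3, 6, 9, 8, 0].

Step 1: column multipliers v_i = (∏_{j≠i}(α_i − α_j))^{−1} mod 13.
  i = 1 (α = 6): (6−1)(6−9)(6−2)(6−11) = 5·(−3)·4·(−5) = 300 ≡ 1, so v_1 = 1^{−1} = 1 (mod 13).
  i = 2 (α = 1): (1−6)(1−9)(1−2)(1−11) = (−5)·(−8)·(−1)·(−10) = 400 ≡ 10, so v_2 = 10^{−1} = 4 (mod 13).
  i = 3 (α = 9): (9−6)(9−1)(9−2)(9−11) = 3·8·7·(−2) = −336 ≡ 2, so v_3 = 2^{−1} = 7 (mod 13).
  i = 4 (α = 2): (2−6)(2−1)(2−9)(2−11) = (−4)·1·(−7)·(−9) = −252 ≡ 8, so v_4 = 8^{−1} = 5 (mod 13).
  i = 5 (α = 11): (11−6)(11−1)(11−9)(11−2) = 5·10·2·9 = 900 ≡ 3, so v_5 = 3^{−1} = 9 (mod 13).
  v = [1, 4, 7, 5, 9].
Step 2: syndromes of r = [3, 11, 9, 8, 0] (all sums mod 13).
  S_0 = Σ v_i r_i = 1·3 + 4·11 + 7·9 + 5·8 + 9·0 = 150 ≡ 7.
  S_1 = Σ v_i α_i r_i = 1·6·3 + 4·1·11 + 7·9·9 + 5·2·8 + 9·11·0 = 709 ≡ 7.
  α_i^2 mod 13 = [10, 1, 3, 4, 4].
  S_2 = Σ v_i α_i^2 r_i = 1·10·3 + 4·1·11 + 7·3·9 + 5·4·8 + 9·4·0 = 423 ≡ 7.
  S = (7, 7, 7) ≠ 0, so r is not a codeword (an error is present).
Step 3: locate the error. For a single error e at position i, S_ℓ = v_i·e·α_i^ℓ, so α_err = S_1/S_0.
  S_0^{−1} = 7^{−1} = 2 (mod 13), so α_err = 7·2 = 14 ≡ 1 = α_2. Error position i = 2.
  Consistency check: S_2/S_1 = 7·2 = 14 ≡ 1 = α_err ✓ (single-error assumption holds).
Step 4: error magnitude e = S_0/v_2 = S_0·∏_{j≠2}(α_2 − α_j) = 7·10 = 70 ≡ 5 (mod 13).
Step 5: correct position 2: c_2 = r_2 − e = 11 − 5 ≡ 6 (mod 13). Hence c = [3, 6, 9, 8, 0].
  Check: interpolating c through the α_i gives m(x) = 4 + 2·x (degree < 2) with m(α_i) = c_i for every i, so c is indeed a codeword.


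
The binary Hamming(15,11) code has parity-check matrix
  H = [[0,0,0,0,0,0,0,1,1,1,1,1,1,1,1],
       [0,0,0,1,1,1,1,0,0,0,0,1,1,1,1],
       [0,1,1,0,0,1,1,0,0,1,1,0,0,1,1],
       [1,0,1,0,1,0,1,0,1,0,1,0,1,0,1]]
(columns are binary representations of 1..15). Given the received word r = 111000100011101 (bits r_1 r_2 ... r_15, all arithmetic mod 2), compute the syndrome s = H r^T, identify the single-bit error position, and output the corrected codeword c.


s = (0, 0, 1, 0)^T, error position = 2, corrected codeword c = 101000100011101

Compute s = H r^T mod 2 one row at a time:
  s_1 = 0 + 0 + 0 + 1 + 1 + 1 + 0 + 1 = 4 ≡ 0 (mod 2).
  s_2 = 0 + 0 + 0 + 1 + 1 + 1 + 0 + 1 = 4 ≡ 0 (mod 2).
  s_3 = 1 + 1 + 0 + 1 + 0 + 1 + 0 + 1 = 5 ≡ 1 (mod 2).
  s_4 = 1 + 1 + 0 + 1 + 0 + 1 + 1 + 1 = 6 ≡ 0 (mod 2).
s = (0, 0, 1, 0)^T — this equals column 2 of H (binary 0010), so error is at position 2.
Correct: flip bit 2 of r = 111000100011101 to get c = 101000100011101.


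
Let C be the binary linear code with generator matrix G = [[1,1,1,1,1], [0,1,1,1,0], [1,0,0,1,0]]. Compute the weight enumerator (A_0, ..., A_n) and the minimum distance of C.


Weight distribution: A_0 = 1, A_2 = 3, A_3 = 3, A_5 = 1. Minimum distance d = 2.

Enumerate all 2^3 = 8 messages m ∈ F_2^3.
For each, compute codeword c = mG in F_2^5, then tally its weight.
  m = 000 → c = 00000, weight = 0.
  m = 100 → c = 11111, weight = 5.
  m = 010 → c = 01110, weight = 3.
  m = 110 → c = 10001, weight = 2.
  m = 001 → c = 10010, weight = 2.
  m = 101 → c = 01101, weight = 3.
  m = 011 → c = 11100, weight = 3.
  m = 111 → c = 00011, weight = 2.
Tally weights:
  weight 0: 1 codewords.
  weight 2: 3 codewords.
  weight 3: 3 codewords.
  weight 5: 1 codewords.
Minimum distance d = smallest w > 0 with A_w > 0 = 2.
Sanity: Σ A_w = 8 = 2^3 = 8 ✓.


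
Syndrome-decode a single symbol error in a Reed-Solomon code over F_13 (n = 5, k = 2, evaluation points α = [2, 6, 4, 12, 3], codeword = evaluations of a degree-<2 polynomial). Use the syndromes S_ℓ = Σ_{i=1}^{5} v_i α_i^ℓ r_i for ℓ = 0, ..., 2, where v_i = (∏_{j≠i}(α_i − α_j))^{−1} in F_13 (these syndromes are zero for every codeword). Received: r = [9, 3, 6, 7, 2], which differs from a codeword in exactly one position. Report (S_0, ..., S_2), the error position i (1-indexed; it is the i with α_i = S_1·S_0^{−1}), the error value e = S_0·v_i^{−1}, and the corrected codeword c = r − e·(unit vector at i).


S = (12, 10, 4), error at position 5, error magnitude e = 1, c = [9, 3, 6, 7, 1].

Step 1: column multipliers v_i = (∏_{j≠i}(α_i − α_j))^{−1} mod 13.
  i = 1 (α = 2): (2−6)(2−4)(2−12)(2−3) = (−4)·(−2)·(−10)·(−1) = 80 ≡ 2, so v_1 = 2^{−1} = 7 (mod 13).
  i = 2 (α = 6): (6−2)(6−4)(6−12)(6−3) = 4·2·(−6)·3 = −144 ≡ 12, so v_2 = 12^{−1} = 12 (mod 13).
  i = 3 (α = 4): (4−2)(4−6)(4−12)(4−3) = 2·(−2)·(−8)·1 = 32 ≡ 6, so v_3 = 6^{−1} = 11 (mod 13).
  i = 4 (α = 12): (12−2)(12−6)(12−4)(12−3) = 10·6·8·9 = 4320 ≡ 4, so v_4 = 4^{−1} = 10 (mod 13).
  i = 5 (α = 3): (3−2)(3−6)(3−4)(3−12) = 1·(−3)·(−1)·(−9) = −27 ≡ 12, so v_5 = 12^{−1} = 12 (mod 13).
  v = [7, 12, 11, 10, 12].
Step 2: syndromes of r = [9, 3, 6, 7, 2] (all sums mod 13).
  S_0 = Σ v_i r_i = 7·9 + 12·3 + 11·6 + 10·7 + 12·2 = 259 ≡ 12.
  S_1 = Σ v_i α_i r_i = 7·2·9 + 12·6·3 + 11·4·6 + 10·12·7 + 12·3·2 = 1518 ≡ 10.
  α_i^2 mod 13 = [4, 10, 3, 1, 9].
  S_2 = Σ v_i α_i^2 r_i = 7·4·9 + 12·10·3 + 11·3·6 + 10·1·7 + 12·9·2 = 1096 ≡ 4.
  S = (12, 10, 4) ≠ 0, so r is not a codeword (an error is present).
Step 3: locate the error. For a single error e at position i, S_ℓ = v_i·e·α_i^ℓ, so α_err = S_1/S_0.
  S_0^{−1} = 12^{−1} = 12 (mod 13), so α_err = 10·12 = 120 ≡ 3 = α_5. Error position i = 5.
  Consistency check: S_2/S_1 = 4·4 = 16 ≡ 3 = α_err ✓ (single-error assumption holds).
Step 4: error magnitude e = S_0/v_5 = S_0·∏_{j≠5}(α_5 − α_j) = 12·12 = 144 ≡ 1 (mod 13).
Step 5: correct position 5: c_5 = r_5 − e = 2 − 1 ≡ 1 (mod 13). Hence c = [9, 3, 6, 7, 1].
  Check: interpolating c through the α_i gives m(x) = 12 + 5·x (degree < 2) with m(α_i) = c_i for every i, so c is indeed a codeword.


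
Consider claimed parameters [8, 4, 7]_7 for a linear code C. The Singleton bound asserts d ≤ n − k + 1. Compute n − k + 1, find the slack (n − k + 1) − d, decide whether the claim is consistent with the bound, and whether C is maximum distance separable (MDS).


Singleton RHS = n − k + 1 = 5, slack = -2, bound violated (no such code; not MDS).

Singleton bound: d ≤ n − k + 1.
Here n = 8, k = 4, so n − k + 1 = 5.
Given d = 7, check d ≤ 5: NO.
Slack = (n − k + 1) − d = -2.
The slack is negative: d = 7 exceeds n − k + 1 = 5 by 2, so the Singleton bound is violated and no linear [8, 4, 7]_7 code can exist. In particular it is not MDS (MDS requires d = n − k + 1 exactly).
Description: the claimed parameters are [8, 4, 7]_7; such a code would be impossible (violates the Singleton bound).


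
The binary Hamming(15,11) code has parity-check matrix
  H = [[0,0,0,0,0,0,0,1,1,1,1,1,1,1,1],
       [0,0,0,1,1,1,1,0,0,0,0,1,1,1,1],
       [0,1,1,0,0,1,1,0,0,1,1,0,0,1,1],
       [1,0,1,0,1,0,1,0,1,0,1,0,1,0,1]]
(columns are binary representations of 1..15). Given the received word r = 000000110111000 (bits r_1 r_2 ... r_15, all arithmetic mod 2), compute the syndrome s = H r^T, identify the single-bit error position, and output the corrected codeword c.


s = (0, 0, 1, 0)^T, error position = 2, corrected codeword c = 010000110111000

Compute s = H r^T mod 2 one row at a time:
  s_1 = 1 + 0 + 1 + 1 + 1 + 0 + 0 + 0 = 4 ≡ 0 (mod 2).
  s_2 = 0 + 0 + 0 + 1 + 1 + 0 + 0 + 0 = 2 ≡ 0 (mod 2).
  s_3 = 0 + 0 + 0 + 1 + 1 + 1 + 0 + 0 = 3 ≡ 1 (mod 2).
  s_4 = 0 + 0 + 0 + 1 + 0 + 1 + 0 + 0 = 2 ≡ 0 (mod 2).
s = (0, 0, 1, 0)^T — this equals column 2 of H (binary 0010), so error is at position 2.
Correct: flip bit 2 of r = 000000110111000 to get c = 010000110111000.


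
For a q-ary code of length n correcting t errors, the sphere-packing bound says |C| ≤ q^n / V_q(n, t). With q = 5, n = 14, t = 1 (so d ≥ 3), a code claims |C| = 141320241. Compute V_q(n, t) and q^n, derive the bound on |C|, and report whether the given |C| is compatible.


V_q(n, t) = 57, q^n = 6103515625, Hamming bound = 107079221, |C| = 141320241 > bound (violated).

Step 1: Compute V_q(n, t) = Σ_{j=0}^1 C(n, j) (q−1)^j.
  j = 0: C(14,0)·(4)^0 = 1·1 = 1.
  j = 1: C(14,1)·(4)^1 = 14·4 = 56.
  V_q(n, t) = 1 + 56 = 57.
Step 2: q^n = 5^14 = 6103515625.
Step 3: Hamming bound ⌊q^n / V_q(n,t)⌋ = ⌊6103515625/57⌋ = 107079221.
Step 4: Compare |C| = 141320241 to 107079221: violated.
The claimed |C| lies above the Hamming bound, so no 5-ary code of length 14 with d ≥ 3 can have 141320241 codewords.


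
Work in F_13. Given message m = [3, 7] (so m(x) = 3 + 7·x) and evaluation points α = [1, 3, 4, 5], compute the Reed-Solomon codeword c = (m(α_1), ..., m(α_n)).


c = [10, 11, 5, 12]

Message polynomial: m(x) = 3 + 7·x (mod 13).
For each evaluation point α_i, compute m(α_i) mod 13:
  α_1 = 1: Horner steps 7 → 10, so m(1) = 10.
  α_2 = 3: Horner steps 7 → 11, so m(3) = 11.
  α_3 = 4: Horner steps 7 → 5, so m(4) = 5.
  α_4 = 5: Horner steps 7 → 12, so m(5) = 12.
Codeword c = [10, 11, 5, 12] ∈ F_13^4.


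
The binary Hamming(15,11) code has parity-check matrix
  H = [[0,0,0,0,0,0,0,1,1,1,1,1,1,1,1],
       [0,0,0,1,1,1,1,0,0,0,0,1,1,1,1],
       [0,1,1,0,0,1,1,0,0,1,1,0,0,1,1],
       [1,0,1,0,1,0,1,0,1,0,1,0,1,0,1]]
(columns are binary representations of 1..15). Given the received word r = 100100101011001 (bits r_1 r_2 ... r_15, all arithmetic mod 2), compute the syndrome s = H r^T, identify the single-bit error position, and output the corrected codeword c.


s = (0, 0, 1, 1)^T, error position = 3, corrected codeword c = 101100101011001

Compute s = H r^T mod 2 one row at a time:
  s_1 = 0 + 1 + 0 + 1 + 1 + 0 + 0 + 1 = 4 ≡ 0 (mod 2).
  s_2 = 1 + 0 + 0 + 1 + 1 + 0 + 0 + 1 = 4 ≡ 0 (mod 2).
  s_3 = 0 + 0 + 0 + 1 + 0 + 1 + 0 + 1 = 3 ≡ 1 (mod 2).
  s_4 = 1 + 0 + 0 + 1 + 1 + 1 + 0 + 1 = 5 ≡ 1 (mod 2).
s = (0, 0, 1, 1)^T — this equals column 3 of H (binary 0011), so error is at position 3.
Correct: flip bit 3 of r = 100100101011001 to get c = 101100101011001.


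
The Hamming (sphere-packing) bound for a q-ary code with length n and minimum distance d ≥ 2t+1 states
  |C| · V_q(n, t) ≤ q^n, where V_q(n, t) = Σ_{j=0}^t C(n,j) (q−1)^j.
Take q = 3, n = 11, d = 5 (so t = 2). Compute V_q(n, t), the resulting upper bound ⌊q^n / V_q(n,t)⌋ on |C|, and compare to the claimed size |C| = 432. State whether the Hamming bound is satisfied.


V_q(n, t) = 243, q^n = 177147, Hamming bound = 729, |C| = 432 ≤ bound (satisfied).

Step 1: Compute V_q(n, t) = Σ_{j=0}^2 C(n, j) (q−1)^j.
  j = 0: C(11,0)·(2)^0 = 1·1 = 1.
  j = 1: C(11,1)·(2)^1 = 11·2 = 22.
  j = 2: C(11,2)·(2)^2 = 55·4 = 220.
  V_q(n, t) = 1 + 22 + 220 = 243.
Step 2: q^n = 3^11 = 177147.
Step 3: Hamming bound ⌊q^n / V_q(n,t)⌋ = ⌊177147/243⌋ = 729.
Step 4: Compare |C| = 432 to 729: satisfied.
The claimed |C| lies below the Hamming bound.


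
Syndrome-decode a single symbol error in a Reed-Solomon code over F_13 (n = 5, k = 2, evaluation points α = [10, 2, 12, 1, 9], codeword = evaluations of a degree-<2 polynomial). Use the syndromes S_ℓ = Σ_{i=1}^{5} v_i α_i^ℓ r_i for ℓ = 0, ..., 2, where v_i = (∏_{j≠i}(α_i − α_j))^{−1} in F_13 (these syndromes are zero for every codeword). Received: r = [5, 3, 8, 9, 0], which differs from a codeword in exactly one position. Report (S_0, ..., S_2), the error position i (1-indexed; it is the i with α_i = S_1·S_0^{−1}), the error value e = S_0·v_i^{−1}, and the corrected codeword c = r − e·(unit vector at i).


S = (2, 7, 5), error at position 1, error magnitude e = 11, c = [7, 3, 8, 9, 0].

Step 1: column multipliers v_i = (∏_{j≠i}(α_i − α_j))^{−1} mod 13.
  i = 1 (α = 10): (10−2)(10−12)(10−1)(10−9) = 8·(−2)·9·1 = −144 ≡ 12, so v_1 = 12^{−1} = 12 (mod 13).
  i = 2 (α = 2): (2−10)(2−12)(2−1)(2−9) = (−8)·(−10)·1·(−7) = −560 ≡ 12, so v_2 = 12^{−1} = 12 (mod 13).
  i = 3 (α = 12): (12−10)(12−2)(12−1)(12−9) = 2·10·11·3 = 660 ≡ 10, so v_3 = 10^{−1} = 4 (mod 13).
  i = 4 (α = 1): (1−10)(1−2)(1−12)(1−9) = (−9)·(−1)·(−11)·(−8) = 792 ≡ 12, so v_4 = 12^{−1} = 12 (mod 13).
  i = 5 (α = 9): (9−10)(9−2)(9−12)(9−1) = (−1)·7·(−3)·8 = 168 ≡ 12, so v_5 = 12^{−1} = 12 (mod 13).
  v = [12, 12, 4, 12, 12].
Step 2: syndromes of r = [5, 3, 8, 9, 0] (all sums mod 13).
  S_0 = Σ v_i r_i = 12·5 + 12·3 + 4·8 + 12·9 + 12·0 = 236 ≡ 2.
  S_1 = Σ v_i α_i r_i = 12·10·5 + 12·2·3 + 4·12·8 + 12·1·9 + 12·9·0 = 1164 ≡ 7.
  α_i^2 mod 13 = [9, 4, 1, 1, 3].
  S_2 = Σ v_i α_i^2 r_i = 12·9·5 + 12·4·3 + 4·1·8 + 12·1·9 + 12·3·0 = 824 ≡ 5.
  S = (2, 7, 5) ≠ 0, so r is not a codeword (an error is present).
Step 3: locate the error. For a single error e at position i, S_ℓ = v_i·e·α_i^ℓ, so α_err = S_1/S_0.
  S_0^{−1} = 2^{−1} = 7 (mod 13), so α_err = 7·7 = 49 ≡ 10 = α_1. Error position i = 1.
  Consistency check: S_2/S_1 = 5·2 = 10 ≡ 10 = α_err ✓ (single-error assumption holds).
Step 4: error magnitude e = S_0/v_1 = S_0·∏_{j≠1}(α_1 − α_j) = 2·12 = 24 ≡ 11 (mod 13).
Step 5: correct position 1: c_1 = r_1 − e = 5 − 11 ≡ 7 (mod 13). Hence c = [7, 3, 8, 9, 0].
  Check: interpolating c through the α_i gives m(x) = 2 + 7·x (degree < 2) with m(α_i) = c_i for every i, so c is indeed a codeword.


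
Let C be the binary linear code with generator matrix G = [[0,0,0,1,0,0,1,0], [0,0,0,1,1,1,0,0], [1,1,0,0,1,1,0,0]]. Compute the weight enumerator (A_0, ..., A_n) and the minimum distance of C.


Weight distribution: A_0 = 1, A_2 = 1, A_3 = 4, A_4 = 1, A_6 = 1. Minimum distance d = 2.

Enumerate all 2^3 = 8 messages m ∈ F_2^3.
For each, compute codeword c = mG in F_2^8, then tally its weight.
  m = 000 → c = 00000000, weight = 0.
  m = 100 → c = 00010010, weight = 2.
  m = 010 → c = 00011100, weight = 3.
  m = 110 → c = 00001110, weight = 3.
  m = 001 → c = 11001100, weight = 4.
  m = 101 → c = 11011110, weight = 6.
  m = 011 → c = 11010000, weight = 3.
  m = 111 → c = 11000010, weight = 3.
Tally weights:
  weight 0: 1 codewords.
  weight 2: 1 codewords.
  weight 3: 4 codewords.
  weight 4: 1 codewords.
  weight 6: 1 codewords.
Minimum distance d = smallest w > 0 with A_w > 0 = 2.
Sanity: Σ A_w = 8 = 2^3 = 8 ✓.


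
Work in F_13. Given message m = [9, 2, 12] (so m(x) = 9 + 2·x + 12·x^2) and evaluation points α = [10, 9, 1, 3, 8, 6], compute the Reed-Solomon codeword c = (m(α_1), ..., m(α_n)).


c = [7, 11, 10, 6, 0, 11]

Message polynomial: m(x) = 9 + 2·x + 12·x^2 (mod 13).
For each evaluation point α_i, compute m(α_i) mod 13:
  α_1 = 10: Horner steps 12 → 5 → 7, so m(10) = 7.
  α_2 = 9: Horner steps 12 → 6 → 11, so m(9) = 11.
  α_3 = 1: Horner steps 12 → 1 → 10, so m(1) = 10.
  α_4 = 3: Horner steps 12 → 12 → 6, so m(3) = 6.
  α_5 = 8: Horner steps 12 → 7 → 0, so m(8) = 0.
  α_6 = 6: Horner steps 12 → 9 → 11, so m(6) = 11.
Codeword c = [7, 11, 10, 6, 0, 11] ∈ F_13^6.


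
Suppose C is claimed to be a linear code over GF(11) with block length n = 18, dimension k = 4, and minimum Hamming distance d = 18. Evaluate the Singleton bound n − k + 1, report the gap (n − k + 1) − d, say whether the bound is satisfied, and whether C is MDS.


Singleton RHS = n − k + 1 = 15, slack = -3, bound violated (no such code; not MDS).

Singleton bound: d ≤ n − k + 1.
Here n = 18, k = 4, so n − k + 1 = 15.
Given d = 18, check d ≤ 15: NO.
Slack = (n − k + 1) − d = -3.
The slack is negative: d = 18 exceeds n − k + 1 = 15 by 3, so the Singleton bound is violated and no linear [18, 4, 18]_11 code can exist. In particular it is not MDS (MDS requires d = n − k + 1 exactly).
Description: the claimed parameters are [18, 4, 18]_11; such a code would be impossible (violates the Singleton bound).


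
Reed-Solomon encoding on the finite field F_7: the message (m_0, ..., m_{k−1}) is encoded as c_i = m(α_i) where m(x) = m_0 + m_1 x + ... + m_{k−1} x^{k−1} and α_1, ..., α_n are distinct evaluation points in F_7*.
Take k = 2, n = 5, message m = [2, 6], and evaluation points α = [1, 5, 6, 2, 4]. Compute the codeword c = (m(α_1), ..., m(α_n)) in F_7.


c = [1, 4, 3, 0, 5]

Message polynomial: m(x) = 2 + 6·x (mod 7).
For each evaluation point α_i, compute m(α_i) mod 7:
  α_1 = 1: Horner steps 6 → 1, so m(1) = 1.
  α_2 = 5: Horner steps 6 → 4, so m(5) = 4.
  α_3 = 6: Horner steps 6 → 3, so m(6) = 3.
  α_4 = 2: Horner steps 6 → 0, so m(2) = 0.
  α_5 = 4: Horner steps 6 → 5, so m(4) = 5.
Codeword c = [1, 4, 3, 0, 5] ∈ F_7^5.


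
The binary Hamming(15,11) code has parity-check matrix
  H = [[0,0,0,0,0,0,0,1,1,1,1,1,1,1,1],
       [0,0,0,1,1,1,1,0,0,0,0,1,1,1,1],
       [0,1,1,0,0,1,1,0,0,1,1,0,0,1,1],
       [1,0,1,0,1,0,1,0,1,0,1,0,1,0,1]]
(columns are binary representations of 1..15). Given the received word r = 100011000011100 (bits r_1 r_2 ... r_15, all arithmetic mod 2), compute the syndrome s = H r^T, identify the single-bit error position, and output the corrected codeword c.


s = (1, 0, 0, 0)^T, error position = 8, corrected codeword c = 100011010011100

Compute s = H r^T mod 2 one row at a time:
  s_1 = 0 + 0 + 0 + 1 + 1 + 1 + 0 + 0 = 3 ≡ 1 (mod 2).
  s_2 = 0 + 1 + 1 + 0 + 1 + 1 + 0 + 0 = 4 ≡ 0 (mod 2).
  s_3 = 0 + 0 + 1 + 0 + 0 + 1 + 0 + 0 = 2 ≡ 0 (mod 2).
  s_4 = 1 + 0 + 1 + 0 + 0 + 1 + 1 + 0 = 4 ≡ 0 (mod 2).
s = (1, 0, 0, 0)^T — this equals column 8 of H (binary 1000), so error is at position 8.
Correct: flip bit 8 of r = 100011000011100 to get c = 100011010011100.


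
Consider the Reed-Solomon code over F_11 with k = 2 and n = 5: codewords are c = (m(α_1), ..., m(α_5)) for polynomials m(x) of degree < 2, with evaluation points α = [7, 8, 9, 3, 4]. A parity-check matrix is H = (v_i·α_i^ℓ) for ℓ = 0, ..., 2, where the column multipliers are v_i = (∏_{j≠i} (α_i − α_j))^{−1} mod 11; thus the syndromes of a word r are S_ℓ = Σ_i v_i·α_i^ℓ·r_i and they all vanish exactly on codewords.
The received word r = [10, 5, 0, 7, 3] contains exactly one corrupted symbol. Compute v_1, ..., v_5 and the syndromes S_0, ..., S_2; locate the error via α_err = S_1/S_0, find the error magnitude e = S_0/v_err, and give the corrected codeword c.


S = (1, 3, 9), error at position 4, error magnitude e = 10, c = [10, 5, 0, 8, 3].

Step 1: column multipliers v_i = (∏_{j≠i}(α_i − α_j))^{−1} mod 11.
  i = 1 (α = 7): (7−8)(7−9)(7−3)(7−4) = (−1)·(−2)·4·3 = 24 ≡ 2, so v_1 = 2^{−1} = 6 (mod 11).
  i = 2 (α = 8): (8−7)(8−9)(8−3)(8−4) = 1·(−1)·5·4 = −20 ≡ 2, so v_2 = 2^{−1} = 6 (mod 11).
  i = 3 (α = 9): (9−7)(9−8)(9−3)(9−4) = 2·1·6·5 = 60 ≡ 5, so v_3 = 5^{−1} = 9 (mod 11).
  i = 4 (α = 3): (3−7)(3−8)(3−9)(3−4) = (−4)·(−5)·(−6)·(−1) = 120 ≡ 10, so v_4 = 10^{−1} = 10 (mod 11).
  i = 5 (α = 4): (4−7)(4−8)(4−9)(4−3) = (−3)·(−4)·(−5)·1 = −60 ≡ 6, so v_5 = 6^{−1} = 2 (mod 11).
  v = [6, 6, 9, 10, 2].
Step 2: syndromes of r = [10, 5, 0, 7, 3] (all sums mod 11).
  S_0 = Σ v_i r_i = 6·10 + 6·5 + 9·0 + 10·7 + 2·3 = 166 ≡ 1.
  S_1 = Σ v_i α_i r_i = 6·7·10 + 6·8·5 + 9·9·0 + 10·3·7 + 2·4·3 = 894 ≡ 3.
  α_i^2 mod 11 = [5, 9, 4, 9, 5].
  S_2 = Σ v_i α_i^2 r_i = 6·5·10 + 6·9·5 + 9·4·0 + 10·9·7 + 2·5·3 = 1230 ≡ 9.
  S = (1, 3, 9) ≠ 0, so r is not a codeword (an error is present).
Step 3: locate the error. For a single error e at position i, S_ℓ = v_i·e·α_i^ℓ, so α_err = S_1/S_0.
  S_0^{−1} = 1^{−1} = 1 (mod 11), so α_err = 3·1 = 3 ≡ 3 = α_4. Error position i = 4.
  Consistency check: S_2/S_1 = 9·4 = 36 ≡ 3 = α_err ✓ (single-error assumption holds).
Step 4: error magnitude e = S_0/v_4 = S_0·∏_{j≠4}(α_4 − α_j) = 1·10 = 10 ≡ 10 (mod 11).
Step 5: correct position 4: c_4 = r_4 − e = 7 − 10 ≡ 8 (mod 11). Hence c = [10, 5, 0, 8, 3].
  Check: interpolating c through the α_i gives m(x) = 1 + 6·x (degree < 2) with m(α_i) = c_i for every i, so c is indeed a codeword.


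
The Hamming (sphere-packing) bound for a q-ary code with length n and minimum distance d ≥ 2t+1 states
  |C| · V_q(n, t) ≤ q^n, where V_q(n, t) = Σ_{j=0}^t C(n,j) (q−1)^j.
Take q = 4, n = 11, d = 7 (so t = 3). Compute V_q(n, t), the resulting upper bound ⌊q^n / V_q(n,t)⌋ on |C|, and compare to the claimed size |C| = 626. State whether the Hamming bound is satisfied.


V_q(n, t) = 4984, q^n = 4194304, Hamming bound = 841, |C| = 626 ≤ bound (satisfied).

Step 1: Compute V_q(n, t) = Σ_{j=0}^3 C(n, j) (q−1)^j.
  j = 0: C(11,0)·(3)^0 = 1·1 = 1.
  j = 1: C(11,1)·(3)^1 = 11·3 = 33.
  j = 2: C(11,2)·(3)^2 = 55·9 = 495.
  j = 3: C(11,3)·(3)^3 = 165·27 = 4455.
  V_q(n, t) = 1 + 33 + 495 + 4455 = 4984.
Step 2: q^n = 4^11 = 4194304.
Step 3: Hamming bound ⌊q^n / V_q(n,t)⌋ = ⌊4194304/4984⌋ = 841.
Step 4: Compare |C| = 626 to 841: satisfied.
The claimed |C| lies below the Hamming bound.


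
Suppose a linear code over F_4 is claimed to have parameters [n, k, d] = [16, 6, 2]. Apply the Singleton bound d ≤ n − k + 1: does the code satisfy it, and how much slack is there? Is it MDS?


Singleton RHS = n − k + 1 = 11, slack = 9, bound satisfied, not MDS.

Singleton bound: d ≤ n − k + 1.
Here n = 16, k = 6, so n − k + 1 = 11.
Given d = 2, check d ≤ 11: YES.
Slack = (n − k + 1) − d = 9.
The code is NOT MDS (slack = 9 > 0).
Description: the claimed parameters are [16, 6, 2]_4; such a code would be non-MDS.


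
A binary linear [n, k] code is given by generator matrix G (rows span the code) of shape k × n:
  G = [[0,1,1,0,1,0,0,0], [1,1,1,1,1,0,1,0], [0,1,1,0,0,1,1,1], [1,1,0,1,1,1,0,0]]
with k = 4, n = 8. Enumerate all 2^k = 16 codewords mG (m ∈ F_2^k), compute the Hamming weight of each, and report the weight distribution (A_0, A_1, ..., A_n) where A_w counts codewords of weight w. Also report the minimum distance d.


Weight distribution: A_0 = 1, A_2 = 1, A_3 = 4, A_4 = 3, A_5 = 4, A_6 = 3. Minimum distance d = 2.

Enumerate all 2^4 = 16 messages m ∈ F_2^4.
For each, compute codeword c = mG in F_2^8, then tally its weight.
  m = 0000 → c = 00000000, weight = 0.
  m = 1000 → c = 01101000, weight = 3.
  m = 0100 → c = 11111010, weight = 6.
  m = 1100 → c = 10010010, weight = 3.
  m = 0010 → c = 01100111, weight = 5.
  m = 1010 → c = 00001111, weight = 4.
  m = 0110 → c = 10011101, weight = 5.
  m = 1110 → c = 11110101, weight = 6.
  m = 0001 → c = 11011100, weight = 5.
  m = 1001 → c = 10110100, weight = 4.
  m = 0101 → c = 00100110, weight = 3.
  m = 1101 → c = 01001110, weight = 4.
  m = 0011 → c = 10111011, weight = 6.
  m = 1011 → c = 11010011, weight = 5.
  m = 0111 → c = 01000001, weight = 2.
  m = 1111 → c = 00101001, weight = 3.
Tally weights:
  weight 0: 1 codewords.
  weight 2: 1 codewords.
  weight 3: 4 codewords.
  weight 4: 3 codewords.
  weight 5: 4 codewords.
  weight 6: 3 codewords.
Minimum distance d = smallest w > 0 with A_w > 0 = 2.
Sanity: Σ A_w = 16 = 2^4 = 16 ✓.


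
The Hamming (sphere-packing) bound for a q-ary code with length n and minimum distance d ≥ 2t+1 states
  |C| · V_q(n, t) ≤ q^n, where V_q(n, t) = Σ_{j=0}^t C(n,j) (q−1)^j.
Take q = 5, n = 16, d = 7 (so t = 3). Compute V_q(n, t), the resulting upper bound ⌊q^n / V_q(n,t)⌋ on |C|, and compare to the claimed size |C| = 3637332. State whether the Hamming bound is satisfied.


V_q(n, t) = 37825, q^n = 152587890625, Hamming bound = 4034048, |C| = 3637332 ≤ bound (satisfied).

Step 1: Compute V_q(n, t) = Σ_{j=0}^3 C(n, j) (q−1)^j.
  j = 0: C(16,0)·(4)^0 = 1·1 = 1.
  j = 1: C(16,1)·(4)^1 = 16·4 = 64.
  j = 2: C(16,2)·(4)^2 = 120·16 = 1920.
  j = 3: C(16,3)·(4)^3 = 560·64 = 35840.
  V_q(n, t) = 1 + 64 + 1920 + 35840 = 37825.
Step 2: q^n = 5^16 = 152587890625.
Step 3: Hamming bound ⌊q^n / V_q(n,t)⌋ = ⌊152587890625/37825⌋ = 4034048.
Step 4: Compare |C| = 3637332 to 4034048: satisfied.
The claimed |C| lies below the Hamming bound.


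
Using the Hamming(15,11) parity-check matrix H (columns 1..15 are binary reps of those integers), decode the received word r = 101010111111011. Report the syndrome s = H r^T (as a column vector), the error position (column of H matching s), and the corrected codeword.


s = (1, 1, 0, 1)^T, error position = 13, corrected codeword c = 101010111111111

Compute s = H r^T mod 2 one row at a time:
  s_1 = 1 + 1 + 1 + 1 + 1 + 0 + 1 + 1 = 7 ≡ 1 (mod 2).
  s_2 = 0 + 1 + 0 + 1 + 1 + 0 + 1 + 1 = 5 ≡ 1 (mod 2).
  s_3 = 0 + 1 + 0 + 1 + 1 + 1 + 1 + 1 = 6 ≡ 0 (mod 2).
  s_4 = 1 + 1 + 1 + 1 + 1 + 1 + 0 + 1 = 7 ≡ 1 (mod 2).
s = (1, 1, 0, 1)^T — this equals column 13 of H (binary 1101), so error is at position 13.
Correct: flip bit 13 of r = 101010111111011 to get c = 101010111111111.


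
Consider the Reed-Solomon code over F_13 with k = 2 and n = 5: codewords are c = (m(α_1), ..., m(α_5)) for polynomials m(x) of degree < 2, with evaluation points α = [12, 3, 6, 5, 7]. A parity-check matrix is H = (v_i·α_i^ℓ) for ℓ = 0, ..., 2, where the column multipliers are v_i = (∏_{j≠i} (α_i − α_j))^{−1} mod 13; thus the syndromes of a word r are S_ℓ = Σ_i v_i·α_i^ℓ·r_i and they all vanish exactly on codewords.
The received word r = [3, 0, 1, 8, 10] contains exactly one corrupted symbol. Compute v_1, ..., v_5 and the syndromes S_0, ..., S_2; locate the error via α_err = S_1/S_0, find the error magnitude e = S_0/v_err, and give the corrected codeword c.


S = (5, 12, 8), error at position 4, error magnitude e = 3, c = [3, 0, 1, 5, 10].

Step 1: column multipliers v_i = (∏_{j≠i}(α_i − α_j))^{−1} mod 13.
  i = 1 (α = 12): (12−3)(12−6)(12−5)(12−7) = 9·6·7·5 = 1890 ≡ 5, so v_1 = 5^{−1} = 8 (mod 13).
  i = 2 (α = 3): (3−12)(3−6)(3−5)(3−7) = (−9)·(−3)·(−2)·(−4) = 216 ≡ 8, so v_2 = 8^{−1} = 5 (mod 13).
  i = 3 (α = 6): (6−12)(6−3)(6−5)(6−7) = (−6)·3·1·(−1) = 18 ≡ 5, so v_3 = 5^{−1} = 8 (mod 13).
  i = 4 (α = 5): (5−12)(5−3)(5−6)(5−7) = (−7)·2·(−1)·(−2) = −28 ≡ 11, so v_4 = 11^{−1} = 6 (mod 13).
  i = 5 (α = 7): (7−12)(7−3)(7−6)(7−5) = (−5)·4·1·2 = −40 ≡ 12, so v_5 = 12^{−1} = 12 (mod 13).
  v = [8, 5, 8, 6, 12].
Step 2: syndromes of r = [3, 0, 1, 8, 10] (all sums mod 13).
  S_0 = Σ v_i r_i = 8·3 + 5·0 + 8·1 + 6·8 + 12·10 = 200 ≡ 5.
  S_1 = Σ v_i α_i r_i = 8·12·3 + 5·3·0 + 8·6·1 + 6·5·8 + 12·7·10 = 1416 ≡ 12.
  α_i^2 mod 13 = [1, 9, 10, 12, 10].
  S_2 = Σ v_i α_i^2 r_i = 8·1·3 + 5·9·0 + 8·10·1 + 6·12·8 + 12·10·10 = 1880 ≡ 8.
  S = (5, 12, 8) ≠ 0, so r is not a codeword (an error is present).
Step 3: locate the error. For a single error e at position i, S_ℓ = v_i·e·α_i^ℓ, so α_err = S_1/S_0.
  S_0^{−1} = 5^{−1} = 8 (mod 13), so α_err = 12·8 = 96 ≡ 5 = α_4. Error position i = 4.
  Consistency check: S_2/S_1 = 8·12 = 96 ≡ 5 = α_err ✓ (single-error assumption holds).
Step 4: error magnitude e = S_0/v_4 = S_0·∏_{j≠4}(α_4 − α_j) = 5·11 = 55 ≡ 3 (mod 13).
Step 5: correct position 4: c_4 = r_4 − e = 8 − 3 ≡ 5 (mod 13). Hence c = [3, 0, 1, 5, 10].
  Check: interpolating c through the α_i gives m(x) = 12 + 9·x (degree < 2) with m(α_i) = c_i for every i, so c is indeed a codeword.


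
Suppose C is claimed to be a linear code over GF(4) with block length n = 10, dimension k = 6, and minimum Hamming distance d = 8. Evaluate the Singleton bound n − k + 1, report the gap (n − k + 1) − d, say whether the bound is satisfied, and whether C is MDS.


Singleton RHS = n − k + 1 = 5, slack = -3, bound violated (no such code; not MDS).

Singleton bound: d ≤ n − k + 1.
Here n = 10, k = 6, so n − k + 1 = 5.
Given d = 8, check d ≤ 5: NO.
Slack = (n − k + 1) − d = -3.
The slack is negative: d = 8 exceeds n − k + 1 = 5 by 3, so the Singleton bound is violated and no linear [10, 6, 8]_4 code can exist. In particular it is not MDS (MDS requires d = n − k + 1 exactly).
Description: the claimed parameters are [10, 6, 8]_4; such a code would be impossible (violates the Singleton bound).


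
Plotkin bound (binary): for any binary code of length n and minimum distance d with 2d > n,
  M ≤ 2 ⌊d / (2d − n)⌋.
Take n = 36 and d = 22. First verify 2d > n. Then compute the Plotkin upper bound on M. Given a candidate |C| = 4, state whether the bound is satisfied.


Plotkin bound M ≤ 4; given |C| = 4 ≤ bound (satisfied).

Check applicability: 2d = 44, n = 36.
2d − n = 8 > 0, so Plotkin applies.
Compute d/(2d−n) = 22/8 ≈ 2.7500.
⌊d/(2d−n)⌋ = 2.
Plotkin bound: M ≤ 2·2 = 4.
Given |C| = 4, check: satisfied.
This |C| is at the Plotkin bound.


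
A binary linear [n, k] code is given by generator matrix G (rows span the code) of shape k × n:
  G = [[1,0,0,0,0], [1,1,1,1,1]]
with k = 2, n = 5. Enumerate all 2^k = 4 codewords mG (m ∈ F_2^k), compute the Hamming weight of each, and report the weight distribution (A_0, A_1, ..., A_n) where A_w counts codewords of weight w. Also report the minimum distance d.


Weight distribution: A_0 = 1, A_1 = 1, A_4 = 1, A_5 = 1. Minimum distance d = 1.

Enumerate all 2^2 = 4 messages m ∈ F_2^2.
For each, compute codeword c = mG in F_2^5, then tally its weight.
  m = 00 → c = 00000, weight = 0.
  m = 10 → c = 10000, weight = 1.
  m = 01 → c = 11111, weight = 5.
  m = 11 → c = 01111, weight = 4.
Tally weights:
  weight 0: 1 codewords.
  weight 1: 1 codewords.
  weight 4: 1 codewords.
  weight 5: 1 codewords.
Minimum distance d = smallest w > 0 with A_w > 0 = 1.
Sanity: Σ A_w = 4 = 2^2 = 4 ✓.


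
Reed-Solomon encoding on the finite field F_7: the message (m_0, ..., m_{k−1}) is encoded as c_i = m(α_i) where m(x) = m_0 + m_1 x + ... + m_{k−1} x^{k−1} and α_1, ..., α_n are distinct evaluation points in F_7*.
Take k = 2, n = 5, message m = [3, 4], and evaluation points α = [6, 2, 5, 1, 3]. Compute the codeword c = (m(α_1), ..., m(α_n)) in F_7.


c = [6, 4, 2, 0, 1]

Message polynomial: m(x) = 3 + 4·x (mod 7).
For each evaluation point α_i, compute m(α_i) mod 7:
  α_1 = 6: Horner steps 4 → 6, so m(6) = 6.
  α_2 = 2: Horner steps 4 → 4, so m(2) = 4.
  α_3 = 5: Horner steps 4 → 2, so m(5) = 2.
  α_4 = 1: Horner steps 4 → 0, so m(1) = 0.
  α_5 = 3: Horner steps 4 → 1, so m(3) = 1.
Codeword c = [6, 4, 2, 0, 1] ∈ F_7^5.


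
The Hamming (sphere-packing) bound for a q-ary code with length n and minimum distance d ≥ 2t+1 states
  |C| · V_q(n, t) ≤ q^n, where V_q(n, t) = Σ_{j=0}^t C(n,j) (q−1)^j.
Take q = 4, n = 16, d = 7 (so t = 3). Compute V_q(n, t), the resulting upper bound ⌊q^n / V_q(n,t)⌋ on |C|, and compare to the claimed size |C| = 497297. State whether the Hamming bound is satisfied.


V_q(n, t) = 16249, q^n = 4294967296, Hamming bound = 264321, |C| = 497297 > bound (violated).

Step 1: Compute V_q(n, t) = Σ_{j=0}^3 C(n, j) (q−1)^j.
  j = 0: C(16,0)·(3)^0 = 1·1 = 1.
  j = 1: C(16,1)·(3)^1 = 16·3 = 48.
  j = 2: C(16,2)·(3)^2 = 120·9 = 1080.
  j = 3: C(16,3)·(3)^3 = 560·27 = 15120.
  V_q(n, t) = 1 + 48 + 1080 + 15120 = 16249.
Step 2: q^n = 4^16 = 4294967296.
Step 3: Hamming bound ⌊q^n / V_q(n,t)⌋ = ⌊4294967296/16249⌋ = 264321.
Step 4: Compare |C| = 497297 to 264321: violated.
The claimed |C| lies above the Hamming bound, so no 4-ary code of length 16 with d ≥ 7 can have 497297 codewords.


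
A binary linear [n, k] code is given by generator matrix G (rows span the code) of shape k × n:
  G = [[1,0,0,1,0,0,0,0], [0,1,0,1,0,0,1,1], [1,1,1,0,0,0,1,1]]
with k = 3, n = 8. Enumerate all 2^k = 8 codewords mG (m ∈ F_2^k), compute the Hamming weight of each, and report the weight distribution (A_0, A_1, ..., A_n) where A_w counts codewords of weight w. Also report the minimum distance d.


Weight distribution: A_0 = 1, A_1 = 1, A_2 = 1, A_3 = 1, A_4 = 2, A_5 = 2. Minimum distance d = 1.

Enumerate all 2^3 = 8 messages m ∈ F_2^3.
For each, compute codeword c = mG in F_2^8, then tally its weight.
  m = 000 → c = 00000000, weight = 0.
  m = 100 → c = 10010000, weight = 2.
  m = 010 → c = 01010011, weight = 4.
  m = 110 → c = 11000011, weight = 4.
  m = 001 → c = 11100011, weight = 5.
  m = 101 → c = 01110011, weight = 5.
  m = 011 → c = 10110000, weight = 3.
  m = 111 → c = 00100000, weight = 1.
Tally weights:
  weight 0: 1 codewords.
  weight 1: 1 codewords.
  weight 2: 1 codewords.
  weight 3: 1 codewords.
  weight 4: 2 codewords.
  weight 5: 2 codewords.
Minimum distance d = smallest w > 0 with A_w > 0 = 1.
Sanity: Σ A_w = 8 = 2^3 = 8 ✓.


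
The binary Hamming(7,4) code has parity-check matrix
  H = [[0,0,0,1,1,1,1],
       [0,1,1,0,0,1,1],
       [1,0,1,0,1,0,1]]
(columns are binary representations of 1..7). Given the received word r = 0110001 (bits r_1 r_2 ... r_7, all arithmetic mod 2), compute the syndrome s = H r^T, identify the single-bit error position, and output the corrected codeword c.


s = (1, 1, 0)^T, error position = 6, corrected codeword c = 0110011

Compute s = H r^T mod 2 one row at a time:
  s_1 = 0 + 0 + 0 + 1 = 1 ≡ 1 (mod 2).
  s_2 = 1 + 1 + 0 + 1 = 3 ≡ 1 (mod 2).
  s_3 = 0 + 1 + 0 + 1 = 2 ≡ 0 (mod 2).
s = (1, 1, 0)^T — this equals column 6 of H (binary 110), so error is at position 6.
Correct: flip bit 6 of r = 0110001 to get c = 0110011.


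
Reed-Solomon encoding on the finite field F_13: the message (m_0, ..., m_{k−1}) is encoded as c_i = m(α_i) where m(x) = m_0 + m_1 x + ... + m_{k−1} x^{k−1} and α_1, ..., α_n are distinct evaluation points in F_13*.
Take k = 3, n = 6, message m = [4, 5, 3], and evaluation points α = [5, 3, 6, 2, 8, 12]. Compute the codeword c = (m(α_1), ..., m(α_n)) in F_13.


c = [0, 7, 12, 0, 2, 2]

Message polynomial: m(x) = 4 + 5·x + 3·x^2 (mod 13).
For each evaluation point α_i, compute m(α_i) mod 13:
  α_1 = 5: Horner steps 3 → 7 → 0, so m(5) = 0.
  α_2 = 3: Horner steps 3 → 1 → 7, so m(3) = 7.
  α_3 = 6: Horner steps 3 → 10 → 12, so m(6) = 12.
  α_4 = 2: Horner steps 3 → 11 → 0, so m(2) = 0.
  α_5 = 8: Horner steps 3 → 3 → 2, so m(8) = 2.
  α_6 = 12: Horner steps 3 → 2 → 2, so m(12) = 2.
Codeword c = [0, 7, 12, 0, 2, 2] ∈ F_13^6.


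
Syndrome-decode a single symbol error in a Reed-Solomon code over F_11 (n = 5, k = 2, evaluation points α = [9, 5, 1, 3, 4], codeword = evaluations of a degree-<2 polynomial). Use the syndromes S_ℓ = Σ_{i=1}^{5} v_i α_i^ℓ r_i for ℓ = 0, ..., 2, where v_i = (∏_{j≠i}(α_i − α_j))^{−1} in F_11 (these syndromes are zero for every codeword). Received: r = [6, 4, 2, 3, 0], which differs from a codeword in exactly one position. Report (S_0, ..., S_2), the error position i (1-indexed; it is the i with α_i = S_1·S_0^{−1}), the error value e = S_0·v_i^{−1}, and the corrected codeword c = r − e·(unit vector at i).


S = (6, 2, 8), error at position 5, error magnitude e = 2, c = [6, 4, 2, 3, 9].

Step 1: column multipliers v_i = (∏_{j≠i}(α_i − α_j))^{−1} mod 11.
  i = 1 (α = 9): (9−5)(9−1)(9−3)(9−4) = 4·8·6·5 = 960 ≡ 3, so v_1 = 3^{−1} = 4 (mod 11).
  i = 2 (α = 5): (5−9)(5−1)(5−3)(5−4) = (−4)·4·2·1 = −32 ≡ 1, so v_2 = 1^{−1} = 1 (mod 11).
  i = 3 (α = 1): (1−9)(1−5)(1−3)(1−4) = (−8)·(−4)·(−2)·(−3) = 192 ≡ 5, so v_3 = 5^{−1} = 9 (mod 11).
  i = 4 (α = 3): (3−9)(3−5)(3−1)(3−4) = (−6)·(−2)·2·(−1) = −24 ≡ 9, so v_4 = 9^{−1} = 5 (mod 11).
  i = 5 (α = 4): (4−9)(4−5)(4−1)(4−3) = (−5)·(−1)·3·1 = 15 ≡ 4, so v_5 = 4^{−1} = 3 (mod 11).
  v = [4, 1, 9, 5, 3].
Step 2: syndromes of r = [6, 4, 2, 3, 0] (all sums mod 11).
  S_0 = Σ v_i r_i = 4·6 + 1·4 + 9·2 + 5·3 + 3·0 = 61 ≡ 6.
  S_1 = Σ v_i α_i r_i = 4·9·6 + 1·5·4 + 9·1·2 + 5·3·3 + 3·4·0 = 299 ≡ 2.
  α_i^2 mod 11 = [4, 3, 1, 9, 5].
  S_2 = Σ v_i α_i^2 r_i = 4·4·6 + 1·3·4 + 9·1·2 + 5·9·3 + 3·5·0 = 261 ≡ 8.
  S = (6, 2, 8) ≠ 0, so r is not a codeword (an error is present).
Step 3: locate the error. For a single error e at position i, S_ℓ = v_i·e·α_i^ℓ, so α_err = S_1/S_0.
  S_0^{−1} = 6^{−1} = 2 (mod 11), so α_err = 2·2 = 4 ≡ 4 = α_5. Error position i = 5.
  Consistency check: S_2/S_1 = 8·6 = 48 ≡ 4 = α_err ✓ (single-error assumption holds).
Step 4: error magnitude e = S_0/v_5 = S_0·∏_{j≠5}(α_5 − α_j) = 6·4 = 24 ≡ 2 (mod 11).
Step 5: correct position 5: c_5 = r_5 − e = 0 − 2 ≡ 9 (mod 11). Hence c = [6, 4, 2, 3, 9].
  Check: interpolating c through the α_i gives m(x) = 7 + 6·x (degree < 2) with m(α_i) = c_i for every i, so c is indeed a codeword.
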